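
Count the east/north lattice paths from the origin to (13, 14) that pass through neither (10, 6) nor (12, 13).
Number of paths = 8912956

Inclusion–exclusion. Total paths: C(27, 13) = 20058300. Through P₁: C(16, 10)·C(11, 3) = 1321320. Through P₂: C(25, 12)·C(2, 1) = 10400600. Since P₁ is strictly southwest of P₂, a monotone path through both must visit P₁ then P₂; paths through both = C(16, 10)·C(9, 2)·C(2, 1) = 576576. Avoid both = 20058300 − 1321320 − 10400600 + 576576 = 8912956.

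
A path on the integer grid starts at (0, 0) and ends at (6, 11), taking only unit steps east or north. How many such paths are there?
Number of paths = 12376

A monotone lattice path from (0, 0) to (6, 11) consists of 6 east steps and 11 north steps in some order, so it is determined by which 6 of the 17 steps are east. The count is C(17, 6) = 12376.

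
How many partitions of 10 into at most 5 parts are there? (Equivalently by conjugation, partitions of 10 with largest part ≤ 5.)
p(10, parts ≤ 5) = 30

Partitions of 10 with all parts ≤ 5: 5+5, 5+4+1, 5+3+2, 5+3+1+1, 5+2+2+1, 5+2+1+1+1, 5+1+1+1+1+1, 4+4+2, 4+4+1+1, 4+3+3, 4+3+2+1, 4+3+1+1+1, 4+2+2+2, 4+2+2+1+1, 4+2+1+1+1+1, 4+1+1+1+1+1+1, 3+3+3+1, 3+3+2+2, 3+3+2+1+1, 3+3+1+1+1+1, 3+2+2+2+1, 3+2+2+1+1+1, 3+2+1+1+1+1+1, 3+1+1+1+1+1+1+1, 2+2+2+2+2, 2+2+2+2+1+1, 2+2+2+1+1+1+1, 2+2+1+1+1+1+1+1, 2+1+1+1+1+1+1+1+1, 1+1+1+1+1+1+1+1+1+1. Count = 30.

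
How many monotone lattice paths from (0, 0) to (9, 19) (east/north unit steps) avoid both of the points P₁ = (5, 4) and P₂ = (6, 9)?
Number of paths = 5203310

Inclusion–exclusion. Total paths: C(28, 9) = 6906900. Through P₁: C(9, 5)·C(19, 4) = 488376. Through P₂: C(15, 6)·C(13, 3) = 1431430. Since P₁ is strictly southwest of P₂, a monotone path through both must visit P₁ then P₂; paths through both = C(9, 5)·C(6, 1)·C(13, 3) = 216216. Avoid both = 6906900 − 488376 − 1431430 + 216216 = 5203310.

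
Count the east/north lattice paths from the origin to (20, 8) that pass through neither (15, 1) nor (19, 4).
Number of paths = 3053958

Inclusion–exclusion. Total paths: C(28, 20) = 3108105. Through P₁: C(16, 15)·C(12, 5) = 12672. Through P₂: C(23, 19)·C(5, 1) = 44275. Since P₁ is strictly southwest of P₂, a monotone path through both must visit P₁ then P₂; paths through both = C(16, 15)·C(7, 4)·C(5, 1) = 2800. Avoid both = 3108105 − 12672 − 44275 + 2800 = 3053958.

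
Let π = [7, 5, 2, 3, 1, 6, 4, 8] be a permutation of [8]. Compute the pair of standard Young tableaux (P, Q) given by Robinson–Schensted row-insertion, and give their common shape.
P = [1, 3, 4, 8] / [2, 6] / [5] / [7];  Q = [1, 4, 6, 8] / [2, 7] / [3] / [5];  common shape = (4, 2, 1, 1)

Row-insert the values π_1, π_2, … into P one at a time, bumping the leftmost entry strictly greater than the inserted value down to the next row. The recording tableau Q records, in position (i, j), the step at which that cell was added to P.
  Insert 7 (step 1): P = [7];  Q = [1]
  Insert 5 (step 2): P = [5] / [7];  Q = [1] / [2]
  Insert 2 (step 3): P = [2] / [5] / [7];  Q = [1] / [2] / [3]
  Insert 3 (step 4): P = [2, 3] / [5] / [7];  Q = [1, 4] / [2] / [3]
  Insert 1 (step 5): P = [1, 3] / [2] / [5] / [7];  Q = [1, 4] / [2] / [3] / [5]
  Insert 6 (step 6): P = [1, 3, 6] / [2] / [5] / [7];  Q = [1, 4, 6] / [2] / [3] / [5]
  Insert 4 (step 7): P = [1, 3, 4] / [2, 6] / [5] / [7];  Q = [1, 4, 6] / [2, 7] / [3] / [5]
  Insert 8 (step 8): P = [1, 3, 4, 8] / [2, 6] / [5] / [7];  Q = [1, 4, 6, 8] / [2, 7] / [3] / [5]
Final shape: (4, 2, 1, 1).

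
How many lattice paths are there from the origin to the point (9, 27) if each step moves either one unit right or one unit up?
Number of paths = 94143280

A monotone lattice path from (0, 0) to (9, 27) consists of 9 east steps and 27 north steps in some order, so it is determined by which 9 of the 36 steps are east. The count is C(36, 9) = 94143280.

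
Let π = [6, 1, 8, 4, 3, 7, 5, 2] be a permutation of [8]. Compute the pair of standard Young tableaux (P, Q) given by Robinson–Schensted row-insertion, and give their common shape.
P = [1, 2, 5] / [3, 7] / [4, 8] / [6];  Q = [1, 3, 6] / [2, 4] / [5, 7] / [8];  common shape = (3, 2, 2, 1)

Row-insert the values π_1, π_2, … into P one at a time, bumping the leftmost entry strictly greater than the inserted value down to the next row. The recording tableau Q records, in position (i, j), the step at which that cell was added to P.
  Insert 6 (step 1): P = [6];  Q = [1]
  Insert 1 (step 2): P = [1] / [6];  Q = [1] / [2]
  Insert 8 (step 3): P = [1, 8] / [6];  Q = [1, 3] / [2]
  Insert 4 (step 4): P = [1, 4] / [6, 8];  Q = [1, 3] / [2, 4]
  Insert 3 (step 5): P = [1, 3] / [4, 8] / [6];  Q = [1, 3] / [2, 4] / [5]
  Insert 7 (step 6): P = [1, 3, 7] / [4, 8] / [6];  Q = [1, 3, 6] / [2, 4] / [5]
  Insert 5 (step 7): P = [1, 3, 5] / [4, 7] / [6, 8];  Q = [1, 3, 6] / [2, 4] / [5, 7]
  Insert 2 (step 8): P = [1, 2, 5] / [3, 7] / [4, 8] / [6];  Q = [1, 3, 6] / [2, 4] / [5, 7] / [8]
Final shape: (3, 2, 2, 1).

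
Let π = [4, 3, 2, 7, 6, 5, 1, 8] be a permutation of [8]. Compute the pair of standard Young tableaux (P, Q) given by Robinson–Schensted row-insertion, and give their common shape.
P = [1, 5, 8] / [2, 6] / [3, 7] / [4];  Q = [1, 4, 8] / [2, 5] / [3, 6] / [7];  common shape = (3, 2, 2, 1)

Row-insert the values π_1, π_2, … into P one at a time, bumping the leftmost entry strictly greater than the inserted value down to the next row. The recording tableau Q records, in position (i, j), the step at which that cell was added to P.
  Insert 4 (step 1): P = [4];  Q = [1]
  Insert 3 (step 2): P = [3] / [4];  Q = [1] / [2]
  Insert 2 (step 3): P = [2] / [3] / [4];  Q = [1] / [2] / [3]
  Insert 7 (step 4): P = [2, 7] / [3] / [4];  Q = [1, 4] / [2] / [3]
  Insert 6 (step 5): P = [2, 6] / [3, 7] / [4];  Q = [1, 4] / [2, 5] / [3]
  Insert 5 (step 6): P = [2, 5] / [3, 6] / [4, 7];  Q = [1, 4] / [2, 5] / [3, 6]
  Insert 1 (step 7): P = [1, 5] / [2, 6] / [3, 7] / [4];  Q = [1, 4] / [2, 5] / [3, 6] / [7]
  Insert 8 (step 8): P = [1, 5, 8] / [2, 6] / [3, 7] / [4];  Q = [1, 4, 8] / [2, 5] / [3, 6] / [7]
Final shape: (3, 2, 2, 1).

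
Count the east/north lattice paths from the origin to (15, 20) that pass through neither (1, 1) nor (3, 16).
Number of paths = 1609056220

Inclusion–exclusion. Total paths: C(35, 15) = 3247943160. Through P₁: C(2, 1)·C(33, 14) = 1637618400. Through P₂: C(19, 3)·C(16, 12) = 1763580. Since P₁ is strictly southwest of P₂, a monotone path through both must visit P₁ then P₂; paths through both = C(2, 1)·C(17, 2)·C(16, 12) = 495040. Avoid both = 3247943160 − 1637618400 − 1763580 + 495040 = 1609056220.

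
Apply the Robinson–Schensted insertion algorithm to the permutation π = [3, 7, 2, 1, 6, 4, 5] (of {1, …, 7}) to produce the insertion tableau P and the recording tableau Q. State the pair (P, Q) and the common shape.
P = [1, 4, 5] / [2, 6] / [3, 7];  Q = [1, 2, 7] / [3, 5] / [4, 6];  common shape = (3, 2, 2)

Row-insert the values π_1, π_2, … into P one at a time, bumping the leftmost entry strictly greater than the inserted value down to the next row. The recording tableau Q records, in position (i, j), the step at which that cell was added to P.
  Insert 3 (step 1): P = [3];  Q = [1]
  Insert 7 (step 2): P = [3, 7];  Q = [1, 2]
  Insert 2 (step 3): P = [2, 7] / [3];  Q = [1, 2] / [3]
  Insert 1 (step 4): P = [1, 7] / [2] / [3];  Q = [1, 2] / [3] / [4]
  Insert 6 (step 5): P = [1, 6] / [2, 7] / [3];  Q = [1, 2] / [3, 5] / [4]
  Insert 4 (step 6): P = [1, 4] / [2, 6] / [3, 7];  Q = [1, 2] / [3, 5] / [4, 6]
  Insert 5 (step 7): P = [1, 4, 5] / [2, 6] / [3, 7];  Q = [1, 2, 7] / [3, 5] / [4, 6]
Final shape: (3, 2, 2).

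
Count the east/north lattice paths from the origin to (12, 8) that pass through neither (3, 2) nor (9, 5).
Number of paths = 52680

Inclusion–exclusion. Total paths: C(20, 12) = 125970. Through P₁: C(5, 3)·C(15, 9) = 50050. Through P₂: C(14, 9)·C(6, 3) = 40040. Since P₁ is strictly southwest of P₂, a monotone path through both must visit P₁ then P₂; paths through both = C(5, 3)·C(9, 6)·C(6, 3) = 16800. Avoid both = 125970 − 50050 − 40040 + 16800 = 52680.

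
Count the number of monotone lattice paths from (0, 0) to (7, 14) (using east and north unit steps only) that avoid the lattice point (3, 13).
Number of paths = 113480

Total paths from (0, 0) to (7, 14): C(21, 7) = 116280. Paths through (3, 13): (paths (0, 0) → (3, 13)) × (paths (3, 13) → (7, 14)) = C(16, 3) · C(5, 4) = 560 · 5 = 2800. Avoidance count = 116280 − 2800 = 113480.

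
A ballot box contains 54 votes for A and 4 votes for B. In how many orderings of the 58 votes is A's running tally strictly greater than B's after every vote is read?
Strict-lead orderings = 365750

Total orderings of the 58 votes with 54 for A: C(58, 54) = 424270. By the Bertrand ballot formula (Cycle Lemma / reflection principle), the number of orderings in which A is strictly ahead of B throughout is (p − q)/(p + q) · C(p + q, p) = (54 − 4)/(54 + 4) · 424270 = 365750.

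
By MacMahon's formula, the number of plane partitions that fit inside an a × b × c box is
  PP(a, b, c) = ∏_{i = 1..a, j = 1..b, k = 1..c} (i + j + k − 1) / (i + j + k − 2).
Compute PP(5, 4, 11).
PP(5, 4, 11) = 381644355456

Evaluate the triple product over i = 1..5, j = 1..4, k = 1..11. The factors are (2/1) · (3/2) · (4/3) · (5/4) · (6/5) · (7/6) · (8/7) · (9/8) · … (220 factors total). The numerators and denominators telescope so the product is an integer; carrying out the multiplication exactly gives PP(5, 4, 11) = 381644355456.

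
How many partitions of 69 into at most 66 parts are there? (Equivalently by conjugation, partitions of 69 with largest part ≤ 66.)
p(69, parts ≤ 66) = 3554341

Use the recurrence p(n, m) = p(n, m−1) + p(n−m, m): either the largest part is < m (count p(n, m−1)) or the largest part is exactly m (remove one copy of m, count p(n−m, m)). With p(0, ·) = 1 this gives p(69, parts ≤ 66) = 3554341. (By conjugating Young diagrams, this also counts partitions of 69 into at most 66 parts.)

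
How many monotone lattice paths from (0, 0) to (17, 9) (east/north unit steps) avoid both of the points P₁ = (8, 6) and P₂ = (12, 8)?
Number of paths = 1978340

Inclusion–exclusion. Total paths: C(26, 17) = 3124550. Through P₁: C(14, 8)·C(12, 9) = 660660. Through P₂: C(20, 12)·C(6, 5) = 755820. Since P₁ is strictly southwest of P₂, a monotone path through both must visit P₁ then P₂; paths through both = C(14, 8)·C(6, 4)·C(6, 5) = 270270. Avoid both = 3124550 − 660660 − 755820 + 270270 = 1978340.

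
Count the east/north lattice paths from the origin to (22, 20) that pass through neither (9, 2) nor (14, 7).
Number of paths = 481606242495

Inclusion–exclusion. Total paths: C(42, 22) = 513791607420. Through P₁: C(11, 9)·C(31, 13) = 11343919125. Through P₂: C(21, 14)·C(21, 8) = 23661817200. Since P₁ is strictly southwest of P₂, a monotone path through both must visit P₁ then P₂; paths through both = C(11, 9)·C(10, 5)·C(21, 8) = 2820371400. Avoid both = 513791607420 − 11343919125 − 23661817200 + 2820371400 = 481606242495.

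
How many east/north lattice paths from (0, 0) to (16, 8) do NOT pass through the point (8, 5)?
Number of paths = 523116

Total paths from (0, 0) to (16, 8): C(24, 16) = 735471. Paths through (8, 5): (paths (0, 0) → (8, 5)) × (paths (8, 5) → (16, 8)) = C(13, 8) · C(11, 8) = 1287 · 165 = 212355. Avoidance count = 735471 − 212355 = 523116.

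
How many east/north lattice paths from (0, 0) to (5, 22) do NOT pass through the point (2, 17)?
Number of paths = 71154

Total paths from (0, 0) to (5, 22): C(27, 5) = 80730. Paths through (2, 17): (paths (0, 0) → (2, 17)) × (paths (2, 17) → (5, 22)) = C(19, 2) · C(8, 3) = 171 · 56 = 9576. Avoidance count = 80730 − 9576 = 71154.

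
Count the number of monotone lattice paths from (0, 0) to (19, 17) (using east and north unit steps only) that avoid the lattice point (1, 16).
Number of paths = 8597496277

Total paths from (0, 0) to (19, 17): C(36, 19) = 8597496600. Paths through (1, 16): (paths (0, 0) → (1, 16)) × (paths (1, 16) → (19, 17)) = C(17, 1) · C(19, 18) = 17 · 19 = 323. Avoidance count = 8597496600 − 323 = 8597496277.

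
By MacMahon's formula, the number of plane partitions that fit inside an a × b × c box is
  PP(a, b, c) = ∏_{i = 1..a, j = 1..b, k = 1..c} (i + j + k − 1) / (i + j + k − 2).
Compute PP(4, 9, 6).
PP(4, 9, 6) = 559299781040

Evaluate the triple product over i = 1..4, j = 1..9, k = 1..6. The factors are (2/1) · (3/2) · (4/3) · (5/4) · (6/5) · (7/6) · (3/2) · (4/3) · … (216 factors total). The numerators and denominators telescope so the product is an integer; carrying out the multiplication exactly gives PP(4, 9, 6) = 559299781040.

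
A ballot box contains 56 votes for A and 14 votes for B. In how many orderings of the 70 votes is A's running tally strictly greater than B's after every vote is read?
Strict-lead orderings = 115952254145496

Total orderings of the 70 votes with 56 for A: C(70, 56) = 193253756909160. By the Bertrand ballot formula (Cycle Lemma / reflection principle), the number of orderings in which A is strictly ahead of B throughout is (p − q)/(p + q) · C(p + q, p) = (56 − 14)/(56 + 14) · 193253756909160 = 115952254145496.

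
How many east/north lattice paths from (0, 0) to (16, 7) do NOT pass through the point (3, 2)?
Number of paths = 159477

Total paths from (0, 0) to (16, 7): C(23, 16) = 245157. Paths through (3, 2): (paths (0, 0) → (3, 2)) × (paths (3, 2) → (16, 7)) = C(5, 3) · C(18, 13) = 10 · 8568 = 85680. Avoidance count = 245157 − 85680 = 159477.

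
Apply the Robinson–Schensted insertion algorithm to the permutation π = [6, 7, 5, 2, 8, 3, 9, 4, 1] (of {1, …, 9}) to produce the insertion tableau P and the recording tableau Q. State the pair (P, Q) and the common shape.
P = [1, 3, 4, 9] / [2, 7, 8] / [5] / [6];  Q = [1, 2, 5, 7] / [3, 6, 8] / [4] / [9];  common shape = (4, 3, 1, 1)

Row-insert the values π_1, π_2, … into P one at a time, bumping the leftmost entry strictly greater than the inserted value down to the next row. The recording tableau Q records, in position (i, j), the step at which that cell was added to P.
  Insert 6 (step 1): P = [6];  Q = [1]
  Insert 7 (step 2): P = [6, 7];  Q = [1, 2]
  Insert 5 (step 3): P = [5, 7] / [6];  Q = [1, 2] / [3]
  Insert 2 (step 4): P = [2, 7] / [5] / [6];  Q = [1, 2] / [3] / [4]
  Insert 8 (step 5): P = [2, 7, 8] / [5] / [6];  Q = [1, 2, 5] / [3] / [4]
  Insert 3 (step 6): P = [2, 3, 8] / [5, 7] / [6];  Q = [1, 2, 5] / [3, 6] / [4]
  Insert 9 (step 7): P = [2, 3, 8, 9] / [5, 7] / [6];  Q = [1, 2, 5, 7] / [3, 6] / [4]
  Insert 4 (step 8): P = [2, 3, 4, 9] / [5, 7, 8] / [6];  Q = [1, 2, 5, 7] / [3, 6, 8] / [4]
  Insert 1 (step 9): P = [1, 3, 4, 9] / [2, 7, 8] / [5] / [6];  Q = [1, 2, 5, 7] / [3, 6, 8] / [4] / [9]
Final shape: (4, 3, 1, 1).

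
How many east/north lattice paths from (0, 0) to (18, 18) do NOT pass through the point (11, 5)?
Number of paths = 8736527940

Total paths from (0, 0) to (18, 18): C(36, 18) = 9075135300. Paths through (11, 5): (paths (0, 0) → (11, 5)) × (paths (11, 5) → (18, 18)) = C(16, 11) · C(20, 7) = 4368 · 77520 = 338607360. Avoidance count = 9075135300 − 338607360 = 8736527940.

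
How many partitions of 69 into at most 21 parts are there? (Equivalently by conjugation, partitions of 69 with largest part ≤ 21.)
p(69, parts ≤ 21) = 2801502

Use the recurrence p(n, m) = p(n, m−1) + p(n−m, m): either the largest part is < m (count p(n, m−1)) or the largest part is exactly m (remove one copy of m, count p(n−m, m)). With p(0, ·) = 1 this gives p(69, parts ≤ 21) = 2801502. (By conjugating Young diagrams, this also counts partitions of 69 into at most 21 parts.)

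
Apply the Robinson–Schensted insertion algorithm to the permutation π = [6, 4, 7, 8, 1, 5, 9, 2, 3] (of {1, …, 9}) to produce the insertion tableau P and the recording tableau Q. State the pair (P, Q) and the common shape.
P = [1, 2, 3, 9] / [4, 5, 8] / [6, 7];  Q = [1, 3, 4, 7] / [2, 6, 9] / [5, 8];  common shape = (4, 3, 2)

Row-insert the values π_1, π_2, … into P one at a time, bumping the leftmost entry strictly greater than the inserted value down to the next row. The recording tableau Q records, in position (i, j), the step at which that cell was added to P.
  Insert 6 (step 1): P = [6];  Q = [1]
  Insert 4 (step 2): P = [4] / [6];  Q = [1] / [2]
  Insert 7 (step 3): P = [4, 7] / [6];  Q = [1, 3] / [2]
  Insert 8 (step 4): P = [4, 7, 8] / [6];  Q = [1, 3, 4] / [2]
  Insert 1 (step 5): P = [1, 7, 8] / [4] / [6];  Q = [1, 3, 4] / [2] / [5]
  Insert 5 (step 6): P = [1, 5, 8] / [4, 7] / [6];  Q = [1, 3, 4] / [2, 6] / [5]
  Insert 9 (step 7): P = [1, 5, 8, 9] / [4, 7] / [6];  Q = [1, 3, 4, 7] / [2, 6] / [5]
  Insert 2 (step 8): P = [1, 2, 8, 9] / [4, 5] / [6, 7];  Q = [1, 3, 4, 7] / [2, 6] / [5, 8]
  Insert 3 (step 9): P = [1, 2, 3, 9] / [4, 5, 8] / [6, 7];  Q = [1, 3, 4, 7] / [2, 6, 9] / [5, 8]
Final shape: (4, 3, 2).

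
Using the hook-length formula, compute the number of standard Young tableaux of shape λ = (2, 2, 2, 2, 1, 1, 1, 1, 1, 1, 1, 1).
# SYT of shape (2, 2, 2, 2, 1, 1, 1, 1, 1, 1, 1, 1) = 1260

Hook-length formula: f^λ = n! / Π hook(c), product over all cells c of the Young diagram. For λ = (2, 2, 2, 2, 1, 1, 1, 1, 1, 1, 1, 1), n = 16 boxes. Hook lengths by row (left-to-right, top-to-bottom): [13, 4]; [12, 3]; [11, 2]; [10, 1]; [8]; [7]; [6]; [5]; [4]; [3]; [2]; [1]. Product of hooks = 16605388800. So f^λ = 16! / 16605388800 = 20922789888000 / 16605388800 = 1260.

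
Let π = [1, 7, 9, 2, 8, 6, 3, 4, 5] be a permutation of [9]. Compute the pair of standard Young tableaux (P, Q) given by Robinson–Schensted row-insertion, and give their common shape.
P = [1, 2, 3, 4, 5] / [6, 8] / [7] / [9];  Q = [1, 2, 3, 8, 9] / [4, 5] / [6] / [7];  common shape = (5, 2, 1, 1)

Row-insert the values π_1, π_2, … into P one at a time, bumping the leftmost entry strictly greater than the inserted value down to the next row. The recording tableau Q records, in position (i, j), the step at which that cell was added to P.
  Insert 1 (step 1): P = [1];  Q = [1]
  Insert 7 (step 2): P = [1, 7];  Q = [1, 2]
  Insert 9 (step 3): P = [1, 7, 9];  Q = [1, 2, 3]
  Insert 2 (step 4): P = [1, 2, 9] / [7];  Q = [1, 2, 3] / [4]
  Insert 8 (step 5): P = [1, 2, 8] / [7, 9];  Q = [1, 2, 3] / [4, 5]
  Insert 6 (step 6): P = [1, 2, 6] / [7, 8] / [9];  Q = [1, 2, 3] / [4, 5] / [6]
  Insert 3 (step 7): P = [1, 2, 3] / [6, 8] / [7] / [9];  Q = [1, 2, 3] / [4, 5] / [6] / [7]
  Insert 4 (step 8): P = [1, 2, 3, 4] / [6, 8] / [7] / [9];  Q = [1, 2, 3, 8] / [4, 5] / [6] / [7]
  Insert 5 (step 9): P = [1, 2, 3, 4, 5] / [6, 8] / [7] / [9];  Q = [1, 2, 3, 8, 9] / [4, 5] / [6] / [7]
Final shape: (5, 2, 1, 1).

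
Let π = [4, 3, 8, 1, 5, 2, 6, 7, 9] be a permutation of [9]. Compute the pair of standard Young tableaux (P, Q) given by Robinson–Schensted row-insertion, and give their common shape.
P = [1, 2, 6, 7, 9] / [3, 5] / [4, 8];  Q = [1, 3, 7, 8, 9] / [2, 5] / [4, 6];  common shape = (5, 2, 2)

Row-insert the values π_1, π_2, … into P one at a time, bumping the leftmost entry strictly greater than the inserted value down to the next row. The recording tableau Q records, in position (i, j), the step at which that cell was added to P.
  Insert 4 (step 1): P = [4];  Q = [1]
  Insert 3 (step 2): P = [3] / [4];  Q = [1] / [2]
  Insert 8 (step 3): P = [3, 8] / [4];  Q = [1, 3] / [2]
  Insert 1 (step 4): P = [1, 8] / [3] / [4];  Q = [1, 3] / [2] / [4]
  Insert 5 (step 5): P = [1, 5] / [3, 8] / [4];  Q = [1, 3] / [2, 5] / [4]
  Insert 2 (step 6): P = [1, 2] / [3, 5] / [4, 8];  Q = [1, 3] / [2, 5] / [4, 6]
  Insert 6 (step 7): P = [1, 2, 6] / [3, 5] / [4, 8];  Q = [1, 3, 7] / [2, 5] / [4, 6]
  Insert 7 (step 8): P = [1, 2, 6, 7] / [3, 5] / [4, 8];  Q = [1, 3, 7, 8] / [2, 5] / [4, 6]
  Insert 9 (step 9): P = [1, 2, 6, 7, 9] / [3, 5] / [4, 8];  Q = [1, 3, 7, 8, 9] / [2, 5] / [4, 6]
Final shape: (5, 2, 2).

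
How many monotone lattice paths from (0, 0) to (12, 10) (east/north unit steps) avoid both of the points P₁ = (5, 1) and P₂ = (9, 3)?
Number of paths = 562406

Inclusion–exclusion. Total paths: C(22, 12) = 646646. Through P₁: C(6, 5)·C(16, 7) = 68640. Through P₂: C(12, 9)·C(10, 3) = 26400. Since P₁ is strictly southwest of P₂, a monotone path through both must visit P₁ then P₂; paths through both = C(6, 5)·C(6, 4)·C(10, 3) = 10800. Avoid both = 646646 − 68640 − 26400 + 10800 = 562406.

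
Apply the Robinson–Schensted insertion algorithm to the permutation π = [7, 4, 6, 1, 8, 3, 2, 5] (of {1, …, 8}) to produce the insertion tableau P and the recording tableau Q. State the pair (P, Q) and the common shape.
P = [1, 2, 5] / [3, 6, 8] / [4] / [7];  Q = [1, 3, 5] / [2, 6, 8] / [4] / [7];  common shape = (3, 3, 1, 1)

Row-insert the values π_1, π_2, … into P one at a time, bumping the leftmost entry strictly greater than the inserted value down to the next row. The recording tableau Q records, in position (i, j), the step at which that cell was added to P.
  Insert 7 (step 1): P = [7];  Q = [1]
  Insert 4 (step 2): P = [4] / [7];  Q = [1] / [2]
  Insert 6 (step 3): P = [4, 6] / [7];  Q = [1, 3] / [2]
  Insert 1 (step 4): P = [1, 6] / [4] / [7];  Q = [1, 3] / [2] / [4]
  Insert 8 (step 5): P = [1, 6, 8] / [4] / [7];  Q = [1, 3, 5] / [2] / [4]
  Insert 3 (step 6): P = [1, 3, 8] / [4, 6] / [7];  Q = [1, 3, 5] / [2, 6] / [4]
  Insert 2 (step 7): P = [1, 2, 8] / [3, 6] / [4] / [7];  Q = [1, 3, 5] / [2, 6] / [4] / [7]
  Insert 5 (step 8): P = [1, 2, 5] / [3, 6, 8] / [4] / [7];  Q = [1, 3, 5] / [2, 6, 8] / [4] / [7]
Final shape: (3, 3, 1, 1).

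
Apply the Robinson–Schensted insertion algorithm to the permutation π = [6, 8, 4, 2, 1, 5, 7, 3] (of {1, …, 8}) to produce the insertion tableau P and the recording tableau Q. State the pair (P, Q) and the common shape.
P = [1, 3, 7] / [2, 5] / [4, 8] / [6];  Q = [1, 2, 7] / [3, 6] / [4, 8] / [5];  common shape = (3, 2, 2, 1)

Row-insert the values π_1, π_2, … into P one at a time, bumping the leftmost entry strictly greater than the inserted value down to the next row. The recording tableau Q records, in position (i, j), the step at which that cell was added to P.
  Insert 6 (step 1): P = [6];  Q = [1]
  Insert 8 (step 2): P = [6, 8];  Q = [1, 2]
  Insert 4 (step 3): P = [4, 8] / [6];  Q = [1, 2] / [3]
  Insert 2 (step 4): P = [2, 8] / [4] / [6];  Q = [1, 2] / [3] / [4]
  Insert 1 (step 5): P = [1, 8] / [2] / [4] / [6];  Q = [1, 2] / [3] / [4] / [5]
  Insert 5 (step 6): P = [1, 5] / [2, 8] / [4] / [6];  Q = [1, 2] / [3, 6] / [4] / [5]
  Insert 7 (step 7): P = [1, 5, 7] / [2, 8] / [4] / [6];  Q = [1, 2, 7] / [3, 6] / [4] / [5]
  Insert 3 (step 8): P = [1, 3, 7] / [2, 5] / [4, 8] / [6];  Q = [1, 2, 7] / [3, 6] / [4, 8] / [5]
Final shape: (3, 2, 2, 1).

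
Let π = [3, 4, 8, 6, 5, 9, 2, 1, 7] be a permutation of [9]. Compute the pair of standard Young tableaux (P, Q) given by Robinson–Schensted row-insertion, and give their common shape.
P = [1, 4, 5, 7] / [2, 9] / [3] / [6] / [8];  Q = [1, 2, 3, 6] / [4, 9] / [5] / [7] / [8];  common shape = (4, 2, 1, 1, 1)

Row-insert the values π_1, π_2, … into P one at a time, bumping the leftmost entry strictly greater than the inserted value down to the next row. The recording tableau Q records, in position (i, j), the step at which that cell was added to P.
  Insert 3 (step 1): P = [3];  Q = [1]
  Insert 4 (step 2): P = [3, 4];  Q = [1, 2]
  Insert 8 (step 3): P = [3, 4, 8];  Q = [1, 2, 3]
  Insert 6 (step 4): P = [3, 4, 6] / [8];  Q = [1, 2, 3] / [4]
  Insert 5 (step 5): P = [3, 4, 5] / [6] / [8];  Q = [1, 2, 3] / [4] / [5]
  Insert 9 (step 6): P = [3, 4, 5, 9] / [6] / [8];  Q = [1, 2, 3, 6] / [4] / [5]
  Insert 2 (step 7): P = [2, 4, 5, 9] / [3] / [6] / [8];  Q = [1, 2, 3, 6] / [4] / [5] / [7]
  Insert 1 (step 8): P = [1, 4, 5, 9] / [2] / [3] / [6] / [8];  Q = [1, 2, 3, 6] / [4] / [5] / [7] / [8]
  Insert 7 (step 9): P = [1, 4, 5, 7] / [2, 9] / [3] / [6] / [8];  Q = [1, 2, 3, 6] / [4, 9] / [5] / [7] / [8]
Final shape: (4, 2, 1, 1, 1).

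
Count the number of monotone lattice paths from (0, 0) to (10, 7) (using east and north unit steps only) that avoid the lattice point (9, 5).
Number of paths = 13442

Total paths from (0, 0) to (10, 7): C(17, 10) = 19448. Paths through (9, 5): (paths (0, 0) → (9, 5)) × (paths (9, 5) → (10, 7)) = C(14, 9) · C(3, 1) = 2002 · 3 = 6006. Avoidance count = 19448 − 6006 = 13442.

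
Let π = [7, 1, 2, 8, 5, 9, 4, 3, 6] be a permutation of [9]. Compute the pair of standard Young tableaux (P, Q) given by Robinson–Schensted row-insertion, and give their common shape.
P = [1, 2, 3, 6] / [4, 8, 9] / [5] / [7];  Q = [1, 3, 4, 6] / [2, 5, 9] / [7] / [8];  common shape = (4, 3, 1, 1)

Row-insert the values π_1, π_2, … into P one at a time, bumping the leftmost entry strictly greater than the inserted value down to the next row. The recording tableau Q records, in position (i, j), the step at which that cell was added to P.
  Insert 7 (step 1): P = [7];  Q = [1]
  Insert 1 (step 2): P = [1] / [7];  Q = [1] / [2]
  Insert 2 (step 3): P = [1, 2] / [7];  Q = [1, 3] / [2]
  Insert 8 (step 4): P = [1, 2, 8] / [7];  Q = [1, 3, 4] / [2]
  Insert 5 (step 5): P = [1, 2, 5] / [7, 8];  Q = [1, 3, 4] / [2, 5]
  Insert 9 (step 6): P = [1, 2, 5, 9] / [7, 8];  Q = [1, 3, 4, 6] / [2, 5]
  Insert 4 (step 7): P = [1, 2, 4, 9] / [5, 8] / [7];  Q = [1, 3, 4, 6] / [2, 5] / [7]
  Insert 3 (step 8): P = [1, 2, 3, 9] / [4, 8] / [5] / [7];  Q = [1, 3, 4, 6] / [2, 5] / [7] / [8]
  Insert 6 (step 9): P = [1, 2, 3, 6] / [4, 8, 9] / [5] / [7];  Q = [1, 3, 4, 6] / [2, 5, 9] / [7] / [8]
Final shape: (4, 3, 1, 1).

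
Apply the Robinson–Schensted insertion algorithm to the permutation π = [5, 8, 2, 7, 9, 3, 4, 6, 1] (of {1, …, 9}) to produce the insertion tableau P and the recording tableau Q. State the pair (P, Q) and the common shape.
P = [1, 3, 4, 6] / [2, 7, 9] / [5] / [8];  Q = [1, 2, 5, 8] / [3, 4, 7] / [6] / [9];  common shape = (4, 3, 1, 1)

Row-insert the values π_1, π_2, … into P one at a time, bumping the leftmost entry strictly greater than the inserted value down to the next row. The recording tableau Q records, in position (i, j), the step at which that cell was added to P.
  Insert 5 (step 1): P = [5];  Q = [1]
  Insert 8 (step 2): P = [5, 8];  Q = [1, 2]
  Insert 2 (step 3): P = [2, 8] / [5];  Q = [1, 2] / [3]
  Insert 7 (step 4): P = [2, 7] / [5, 8];  Q = [1, 2] / [3, 4]
  Insert 9 (step 5): P = [2, 7, 9] / [5, 8];  Q = [1, 2, 5] / [3, 4]
  Insert 3 (step 6): P = [2, 3, 9] / [5, 7] / [8];  Q = [1, 2, 5] / [3, 4] / [6]
  Insert 4 (step 7): P = [2, 3, 4] / [5, 7, 9] / [8];  Q = [1, 2, 5] / [3, 4, 7] / [6]
  Insert 6 (step 8): P = [2, 3, 4, 6] / [5, 7, 9] / [8];  Q = [1, 2, 5, 8] / [3, 4, 7] / [6]
  Insert 1 (step 9): P = [1, 3, 4, 6] / [2, 7, 9] / [5] / [8];  Q = [1, 2, 5, 8] / [3, 4, 7] / [6] / [9]
Final shape: (4, 3, 1, 1).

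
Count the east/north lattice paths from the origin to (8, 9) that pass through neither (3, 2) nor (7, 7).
Number of paths = 9874

Inclusion–exclusion. Total paths: C(17, 8) = 24310. Through P₁: C(5, 3)·C(12, 5) = 7920. Through P₂: C(14, 7)·C(3, 1) = 10296. Since P₁ is strictly southwest of P₂, a monotone path through both must visit P₁ then P₂; paths through both = C(5, 3)·C(9, 4)·C(3, 1) = 3780. Avoid both = 24310 − 7920 − 10296 + 3780 = 9874.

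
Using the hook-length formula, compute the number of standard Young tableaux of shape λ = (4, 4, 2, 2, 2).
# SYT of shape (4, 4, 2, 2, 2) = 21450

Hook-length formula: f^λ = n! / Π hook(c), product over all cells c of the Young diagram. For λ = (4, 4, 2, 2, 2), n = 14 boxes. Hook lengths by row (left-to-right, top-to-bottom): [8, 7, 3, 2]; [7, 6, 2, 1]; [4, 3]; [3, 2]; [2, 1]. Product of hooks = 4064256. So f^λ = 14! / 4064256 = 87178291200 / 4064256 = 21450.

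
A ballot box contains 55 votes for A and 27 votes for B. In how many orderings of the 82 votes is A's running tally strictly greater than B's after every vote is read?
Strict-lead orderings = 1174105900546396874112

Total orderings of the 82 votes with 55 for A: C(82, 55) = 3438452994457305131328. By the Bertrand ballot formula (Cycle Lemma / reflection principle), the number of orderings in which A is strictly ahead of B throughout is (p − q)/(p + q) · C(p + q, p) = (55 − 27)/(55 + 27) · 3438452994457305131328 = 1174105900546396874112.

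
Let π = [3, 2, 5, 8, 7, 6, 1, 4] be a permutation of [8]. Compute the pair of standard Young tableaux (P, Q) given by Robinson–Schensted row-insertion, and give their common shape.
P = [1, 4, 6] / [2, 5] / [3, 7] / [8];  Q = [1, 3, 4] / [2, 5] / [6, 8] / [7];  common shape = (3, 2, 2, 1)

Row-insert the values π_1, π_2, … into P one at a time, bumping the leftmost entry strictly greater than the inserted value down to the next row. The recording tableau Q records, in position (i, j), the step at which that cell was added to P.
  Insert 3 (step 1): P = [3];  Q = [1]
  Insert 2 (step 2): P = [2] / [3];  Q = [1] / [2]
  Insert 5 (step 3): P = [2, 5] / [3];  Q = [1, 3] / [2]
  Insert 8 (step 4): P = [2, 5, 8] / [3];  Q = [1, 3, 4] / [2]
  Insert 7 (step 5): P = [2, 5, 7] / [3, 8];  Q = [1, 3, 4] / [2, 5]
  Insert 6 (step 6): P = [2, 5, 6] / [3, 7] / [8];  Q = [1, 3, 4] / [2, 5] / [6]
  Insert 1 (step 7): P = [1, 5, 6] / [2, 7] / [3] / [8];  Q = [1, 3, 4] / [2, 5] / [6] / [7]
  Insert 4 (step 8): P = [1, 4, 6] / [2, 5] / [3, 7] / [8];  Q = [1, 3, 4] / [2, 5] / [6, 8] / [7]
Final shape: (3, 2, 2, 1).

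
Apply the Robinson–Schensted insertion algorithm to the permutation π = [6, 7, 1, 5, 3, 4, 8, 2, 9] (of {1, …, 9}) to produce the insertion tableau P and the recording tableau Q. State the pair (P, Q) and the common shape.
P = [1, 2, 4, 8, 9] / [3, 7] / [5] / [6];  Q = [1, 2, 6, 7, 9] / [3, 4] / [5] / [8];  common shape = (5, 2, 1, 1)

Row-insert the values π_1, π_2, … into P one at a time, bumping the leftmost entry strictly greater than the inserted value down to the next row. The recording tableau Q records, in position (i, j), the step at which that cell was added to P.
  Insert 6 (step 1): P = [6];  Q = [1]
  Insert 7 (step 2): P = [6, 7];  Q = [1, 2]
  Insert 1 (step 3): P = [1, 7] / [6];  Q = [1, 2] / [3]
  Insert 5 (step 4): P = [1, 5] / [6, 7];  Q = [1, 2] / [3, 4]
  Insert 3 (step 5): P = [1, 3] / [5, 7] / [6];  Q = [1, 2] / [3, 4] / [5]
  Insert 4 (step 6): P = [1, 3, 4] / [5, 7] / [6];  Q = [1, 2, 6] / [3, 4] / [5]
  Insert 8 (step 7): P = [1, 3, 4, 8] / [5, 7] / [6];  Q = [1, 2, 6, 7] / [3, 4] / [5]
  Insert 2 (step 8): P = [1, 2, 4, 8] / [3, 7] / [5] / [6];  Q = [1, 2, 6, 7] / [3, 4] / [5] / [8]
  Insert 9 (step 9): P = [1, 2, 4, 8, 9] / [3, 7] / [5] / [6];  Q = [1, 2, 6, 7, 9] / [3, 4] / [5] / [8]
Final shape: (5, 2, 1, 1).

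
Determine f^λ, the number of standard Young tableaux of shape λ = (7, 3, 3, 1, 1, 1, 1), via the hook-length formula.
# SYT of shape (7, 3, 3, 1, 1, 1, 1) = 1262250

Hook-length formula: f^λ = n! / Π hook(c), product over all cells c of the Young diagram. For λ = (7, 3, 3, 1, 1, 1, 1), n = 17 boxes. Hook lengths by row (left-to-right, top-to-bottom): [13, 8, 7, 4, 3, 2, 1]; [8, 3, 2]; [7, 2, 1]; [4]; [3]; [2]; [1]. Product of hooks = 281788416. So f^λ = 17! / 281788416 = 355687428096000 / 281788416 = 1262250.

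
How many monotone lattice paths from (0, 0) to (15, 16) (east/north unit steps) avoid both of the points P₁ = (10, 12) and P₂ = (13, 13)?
Number of paths = 140922639

Inclusion–exclusion. Total paths: C(31, 15) = 300540195. Through P₁: C(22, 10)·C(9, 5) = 81477396. Through P₂: C(26, 13)·C(5, 2) = 104006000. Since P₁ is strictly southwest of P₂, a monotone path through both must visit P₁ then P₂; paths through both = C(22, 10)·C(4, 3)·C(5, 2) = 25865840. Avoid both = 300540195 − 81477396 − 104006000 + 25865840 = 140922639.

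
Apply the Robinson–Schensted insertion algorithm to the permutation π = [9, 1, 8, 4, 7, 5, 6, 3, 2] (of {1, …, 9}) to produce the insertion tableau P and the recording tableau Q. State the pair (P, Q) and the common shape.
P = [1, 2, 5, 6] / [3] / [4] / [7] / [8] / [9];  Q = [1, 3, 5, 7] / [2] / [4] / [6] / [8] / [9];  common shape = (4, 1, 1, 1, 1, 1)

Row-insert the values π_1, π_2, … into P one at a time, bumping the leftmost entry strictly greater than the inserted value down to the next row. The recording tableau Q records, in position (i, j), the step at which that cell was added to P.
  Insert 9 (step 1): P = [9];  Q = [1]
  Insert 1 (step 2): P = [1] / [9];  Q = [1] / [2]
  Insert 8 (step 3): P = [1, 8] / [9];  Q = [1, 3] / [2]
  Insert 4 (step 4): P = [1, 4] / [8] / [9];  Q = [1, 3] / [2] / [4]
  Insert 7 (step 5): P = [1, 4, 7] / [8] / [9];  Q = [1, 3, 5] / [2] / [4]
  Insert 5 (step 6): P = [1, 4, 5] / [7] / [8] / [9];  Q = [1, 3, 5] / [2] / [4] / [6]
  Insert 6 (step 7): P = [1, 4, 5, 6] / [7] / [8] / [9];  Q = [1, 3, 5, 7] / [2] / [4] / [6]
  Insert 3 (step 8): P = [1, 3, 5, 6] / [4] / [7] / [8] / [9];  Q = [1, 3, 5, 7] / [2] / [4] / [6] / [8]
  Insert 2 (step 9): P = [1, 2, 5, 6] / [3] / [4] / [7] / [8] / [9];  Q = [1, 3, 5, 7] / [2] / [4] / [6] / [8] / [9]
Final shape: (4, 1, 1, 1, 1, 1).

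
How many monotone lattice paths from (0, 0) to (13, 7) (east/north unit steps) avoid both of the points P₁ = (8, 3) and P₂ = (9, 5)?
Number of paths = 34125

Inclusion–exclusion. Total paths: C(20, 13) = 77520. Through P₁: C(11, 8)·C(9, 5) = 20790. Through P₂: C(14, 9)·C(6, 4) = 30030. Since P₁ is strictly southwest of P₂, a monotone path through both must visit P₁ then P₂; paths through both = C(11, 8)·C(3, 1)·C(6, 4) = 7425. Avoid both = 77520 − 20790 − 30030 + 7425 = 34125.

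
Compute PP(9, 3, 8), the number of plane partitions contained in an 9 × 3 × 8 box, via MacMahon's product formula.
PP(9, 3, 8) = 198520691512

Evaluate the triple product over i = 1..9, j = 1..3, k = 1..8. The factors are (2/1) · (3/2) · (4/3) · (5/4) · (6/5) · (7/6) · (8/7) · (9/8) · … (216 factors total). The numerators and denominators telescope so the product is an integer; carrying out the multiplication exactly gives PP(9, 3, 8) = 198520691512.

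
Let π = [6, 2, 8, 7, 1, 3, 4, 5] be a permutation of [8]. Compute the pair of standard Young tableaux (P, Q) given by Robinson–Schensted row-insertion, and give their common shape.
P = [1, 3, 4, 5] / [2, 7] / [6, 8];  Q = [1, 3, 7, 8] / [2, 4] / [5, 6];  common shape = (4, 2, 2)

Row-insert the values π_1, π_2, … into P one at a time, bumping the leftmost entry strictly greater than the inserted value down to the next row. The recording tableau Q records, in position (i, j), the step at which that cell was added to P.
  Insert 6 (step 1): P = [6];  Q = [1]
  Insert 2 (step 2): P = [2] / [6];  Q = [1] / [2]
  Insert 8 (step 3): P = [2, 8] / [6];  Q = [1, 3] / [2]
  Insert 7 (step 4): P = [2, 7] / [6, 8];  Q = [1, 3] / [2, 4]
  Insert 1 (step 5): P = [1, 7] / [2, 8] / [6];  Q = [1, 3] / [2, 4] / [5]
  Insert 3 (step 6): P = [1, 3] / [2, 7] / [6, 8];  Q = [1, 3] / [2, 4] / [5, 6]
  Insert 4 (step 7): P = [1, 3, 4] / [2, 7] / [6, 8];  Q = [1, 3, 7] / [2, 4] / [5, 6]
  Insert 5 (step 8): P = [1, 3, 4, 5] / [2, 7] / [6, 8];  Q = [1, 3, 7, 8] / [2, 4] / [5, 6]
Final shape: (4, 2, 2).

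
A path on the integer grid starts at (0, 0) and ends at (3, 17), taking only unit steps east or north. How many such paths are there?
Number of paths = 1140

A monotone lattice path from (0, 0) to (3, 17) consists of 3 east steps and 17 north steps in some order, so it is determined by which 3 of the 20 steps are east. The count is C(20, 3) = 1140.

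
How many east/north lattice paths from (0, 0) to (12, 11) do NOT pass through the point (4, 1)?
Number of paths = 1133288

Total paths from (0, 0) to (12, 11): C(23, 12) = 1352078. Paths through (4, 1): (paths (0, 0) → (4, 1)) × (paths (4, 1) → (12, 11)) = C(5, 4) · C(18, 8) = 5 · 43758 = 218790. Avoidance count = 1352078 − 218790 = 1133288.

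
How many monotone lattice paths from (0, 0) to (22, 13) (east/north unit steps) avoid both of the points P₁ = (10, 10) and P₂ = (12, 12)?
Number of paths = 1374722000

Inclusion–exclusion. Total paths: C(35, 22) = 1476337800. Through P₁: C(20, 10)·C(15, 12) = 84063980. Through P₂: C(24, 12)·C(11, 10) = 29745716. Since P₁ is strictly southwest of P₂, a monotone path through both must visit P₁ then P₂; paths through both = C(20, 10)·C(4, 2)·C(11, 10) = 12193896. Avoid both = 1476337800 − 84063980 − 29745716 + 12193896 = 1374722000.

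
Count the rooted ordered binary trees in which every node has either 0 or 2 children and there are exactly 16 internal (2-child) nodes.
C_16 = 35357670

These full binary trees are counted by the Catalan number C_n = (1/(n + 1)) · C(2n, n). For n = 16: C_16 = (1/17) · C(32, 16) = 601080390/17 = 35357670.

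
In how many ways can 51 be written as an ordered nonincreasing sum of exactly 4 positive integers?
p(51, 4 parts) = 972

Partitions of n into exactly k parts are in bijection with partitions of n − k into at most k parts (subtract 1 from each part). So p(51, exactly 4) = p(47, parts ≤ 4). Computing via the recurrence p(m, j) = p(m, j−1) + p(m−j, j) gives 972.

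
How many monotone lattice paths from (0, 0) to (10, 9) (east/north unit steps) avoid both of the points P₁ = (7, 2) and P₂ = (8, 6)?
Number of paths = 59828

Inclusion–exclusion. Total paths: C(19, 10) = 92378. Through P₁: C(9, 7)·C(10, 3) = 4320. Through P₂: C(14, 8)·C(5, 2) = 30030. Since P₁ is strictly southwest of P₂, a monotone path through both must visit P₁ then P₂; paths through both = C(9, 7)·C(5, 1)·C(5, 2) = 1800. Avoid both = 92378 − 4320 − 30030 + 1800 = 59828.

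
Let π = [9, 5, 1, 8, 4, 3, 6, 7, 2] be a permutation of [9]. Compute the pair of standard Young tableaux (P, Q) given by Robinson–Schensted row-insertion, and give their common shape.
P = [1, 2, 6, 7] / [3, 8] / [4] / [5] / [9];  Q = [1, 4, 7, 8] / [2, 5] / [3] / [6] / [9];  common shape = (4, 2, 1, 1, 1)

Row-insert the values π_1, π_2, … into P one at a time, bumping the leftmost entry strictly greater than the inserted value down to the next row. The recording tableau Q records, in position (i, j), the step at which that cell was added to P.
  Insert 9 (step 1): P = [9];  Q = [1]
  Insert 5 (step 2): P = [5] / [9];  Q = [1] / [2]
  Insert 1 (step 3): P = [1] / [5] / [9];  Q = [1] / [2] / [3]
  Insert 8 (step 4): P = [1, 8] / [5] / [9];  Q = [1, 4] / [2] / [3]
  Insert 4 (step 5): P = [1, 4] / [5, 8] / [9];  Q = [1, 4] / [2, 5] / [3]
  Insert 3 (step 6): P = [1, 3] / [4, 8] / [5] / [9];  Q = [1, 4] / [2, 5] / [3] / [6]
  Insert 6 (step 7): P = [1, 3, 6] / [4, 8] / [5] / [9];  Q = [1, 4, 7] / [2, 5] / [3] / [6]
  Insert 7 (step 8): P = [1, 3, 6, 7] / [4, 8] / [5] / [9];  Q = [1, 4, 7, 8] / [2, 5] / [3] / [6]
  Insert 2 (step 9): P = [1, 2, 6, 7] / [3, 8] / [4] / [5] / [9];  Q = [1, 4, 7, 8] / [2, 5] / [3] / [6] / [9]
Final shape: (4, 2, 1, 1, 1).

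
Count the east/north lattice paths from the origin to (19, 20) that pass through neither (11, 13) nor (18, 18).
Number of paths = 31566010014

Inclusion–exclusion. Total paths: C(39, 19) = 68923264410. Through P₁: C(24, 11)·C(15, 8) = 16062686640. Through P₂: C(36, 18)·C(3, 1) = 27225405900. Since P₁ is strictly southwest of P₂, a monotone path through both must visit P₁ then P₂; paths through both = C(24, 11)·C(12, 7)·C(3, 1) = 5930838144. Avoid both = 68923264410 − 16062686640 − 27225405900 + 5930838144 = 31566010014.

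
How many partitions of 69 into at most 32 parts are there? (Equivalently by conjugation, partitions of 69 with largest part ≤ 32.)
p(69, parts ≤ 32) = 3455217

Use the recurrence p(n, m) = p(n, m−1) + p(n−m, m): either the largest part is < m (count p(n, m−1)) or the largest part is exactly m (remove one copy of m, count p(n−m, m)). With p(0, ·) = 1 this gives p(69, parts ≤ 32) = 3455217. (By conjugating Young diagrams, this also counts partitions of 69 into at most 32 parts.)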